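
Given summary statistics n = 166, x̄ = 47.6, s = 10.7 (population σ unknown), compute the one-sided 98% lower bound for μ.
μ ≥ 45.88

Lower bound (one-sided):
t* = 2.070 (one-sided for 98%)
Lower bound = x̄ - t* · s/√n = 47.6 - 2.070 · 10.7/√166 = 45.88

We are 98% confident that μ ≥ 45.88.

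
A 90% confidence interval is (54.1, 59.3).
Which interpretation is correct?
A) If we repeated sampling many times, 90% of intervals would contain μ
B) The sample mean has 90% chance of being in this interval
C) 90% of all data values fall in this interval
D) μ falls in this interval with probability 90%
A

A) Correct — this is the frequentist long-run coverage interpretation.
B) Wrong — x̄ is observed and sits in the interval by construction.
C) Wrong — a CI is about the parameter μ, not individual data values.
D) Wrong — μ is fixed; the randomness lives in the interval, not in μ.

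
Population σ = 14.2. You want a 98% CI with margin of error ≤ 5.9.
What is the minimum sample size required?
n ≥ 32

For margin E ≤ 5.9:
n ≥ (z* · σ / E)²
n ≥ (2.326 · 14.2 / 5.9)²
n ≥ 31.34

Minimum n = 32 (rounding up)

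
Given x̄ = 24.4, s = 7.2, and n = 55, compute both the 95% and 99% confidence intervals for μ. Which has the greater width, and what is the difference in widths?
99% CI is wider by 1.29

df = 54
95% CI: t* = 2.005, (22.45, 26.35), width = 2 · t* · s/√n = 3.89
99% CI: t* = 2.670, (21.81, 26.99), width = 2 · t* · s/√n = 5.18

The 99% CI is wider by 5.18 - 3.89 = 1.29.
Higher confidence requires a wider interval.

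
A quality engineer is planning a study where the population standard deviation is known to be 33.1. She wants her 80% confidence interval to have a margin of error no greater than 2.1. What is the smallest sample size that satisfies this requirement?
n ≥ 409

For margin E ≤ 2.1:
n ≥ (z* · σ / E)²
n ≥ (1.282 · 33.1 / 2.1)²
n ≥ 408.31

Minimum n = 409 (rounding up)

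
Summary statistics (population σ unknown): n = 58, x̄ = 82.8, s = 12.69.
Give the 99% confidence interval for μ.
(78.36, 87.24)

t-interval (σ unknown):
df = n - 1 = 57
t* = 2.665 for 99% confidence

Margin of error = t* · s/√n = 2.665 · 12.69/√58 = 4.44

CI: (78.36, 87.24)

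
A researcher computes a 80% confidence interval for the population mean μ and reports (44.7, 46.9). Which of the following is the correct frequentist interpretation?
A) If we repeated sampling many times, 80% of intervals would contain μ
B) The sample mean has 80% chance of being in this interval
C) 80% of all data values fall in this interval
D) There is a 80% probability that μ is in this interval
A

A) Correct — this is the frequentist long-run coverage interpretation.
B) Wrong — x̄ is observed and sits in the interval by construction.
C) Wrong — a CI is about the parameter μ, not individual data values.
D) Wrong — μ is fixed; the randomness lives in the interval, not in μ.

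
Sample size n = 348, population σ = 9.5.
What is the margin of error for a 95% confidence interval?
Margin of error = 1.00

Margin of error = z* · σ/√n
= 1.960 · 9.5/√348
= 1.960 · 9.5/18.6548
= 1.00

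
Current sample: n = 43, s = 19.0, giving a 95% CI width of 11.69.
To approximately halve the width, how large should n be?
n ≈ 172

CI width ∝ 1/√n
To reduce width by factor 2, need √n to grow by 2 → need 2² = 4 times as many samples.

Current: n = 43, width = 11.69
New: n = 172, width ≈ 5.72

Width reduced by factor of 11.69/5.72 = 2.04.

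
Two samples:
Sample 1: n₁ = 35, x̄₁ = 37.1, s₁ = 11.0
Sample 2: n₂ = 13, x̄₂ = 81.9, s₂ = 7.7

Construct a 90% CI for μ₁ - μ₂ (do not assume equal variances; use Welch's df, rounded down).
(-49.61, -39.99)

Difference: x̄₁ - x̄₂ = -44.80
SE = √(s₁²/n₁ + s₂²/n₂) = √(11.0²/35 + 7.7²/13) = 2.8316
df = 30.83 → 30 (Welch–Satterthwaite, rounded down)
t* = 1.697

CI: -44.80 ± 1.697 · 2.8316 = -44.80 ± 4.81 = (-49.61, -39.99)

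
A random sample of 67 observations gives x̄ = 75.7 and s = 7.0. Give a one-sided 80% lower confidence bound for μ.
μ ≥ 74.98

Lower bound (one-sided):
t* = 0.847 (one-sided for 80%)
Lower bound = x̄ - t* · s/√n = 75.7 - 0.847 · 7.0/√67 = 74.98

We are 80% confident that μ ≥ 74.98.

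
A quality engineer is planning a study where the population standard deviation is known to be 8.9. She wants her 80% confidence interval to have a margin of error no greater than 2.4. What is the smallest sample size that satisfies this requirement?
n ≥ 23

For margin E ≤ 2.4:
n ≥ (z* · σ / E)²
n ≥ (1.282 · 8.9 / 2.4)²
n ≥ 22.60

Minimum n = 23 (rounding up)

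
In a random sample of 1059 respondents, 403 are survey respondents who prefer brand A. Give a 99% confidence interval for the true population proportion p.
(0.342, 0.419)

Proportion CI:
p̂ = 403/1059 = 0.38055
SE = √(p̂(1-p̂)/n) = √(0.38055 · 0.61945 / 1059) = 0.01492

z* = 2.576
Margin = z* · SE = 2.576 · 0.01492 = 0.0384

CI: 0.38055 ± 0.0384 = (0.342, 0.419)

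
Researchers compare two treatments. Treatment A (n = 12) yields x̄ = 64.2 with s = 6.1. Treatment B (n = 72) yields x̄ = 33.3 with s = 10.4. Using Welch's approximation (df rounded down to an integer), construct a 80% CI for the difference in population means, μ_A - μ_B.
(28.07, 33.73)

Difference: x̄₁ - x̄₂ = 30.90
SE = √(s₁²/n₁ + s₂²/n₂) = √(6.1²/12 + 10.4²/72) = 2.1455
df = 23.39 → 23 (Welch–Satterthwaite, rounded down)
t* = 1.319

CI: 30.90 ± 1.319 · 2.1455 = 30.90 ± 2.83 = (28.07, 33.73)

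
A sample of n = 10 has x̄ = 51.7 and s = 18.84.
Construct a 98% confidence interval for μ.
(34.89, 68.51)

t-interval (σ unknown):
df = n - 1 = 9
t* = 2.821 for 98% confidence

Margin of error = t* · s/√n = 2.821 · 18.84/√10 = 16.81

CI: (34.89, 68.51)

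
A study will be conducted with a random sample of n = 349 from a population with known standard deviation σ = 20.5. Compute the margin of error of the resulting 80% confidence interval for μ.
Margin of error = 1.41

Margin of error = z* · σ/√n
= 1.282 · 20.5/√349
= 1.282 · 20.5/18.6815
= 1.41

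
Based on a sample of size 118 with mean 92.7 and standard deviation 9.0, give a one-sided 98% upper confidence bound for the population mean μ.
μ ≤ 94.42

Upper bound (one-sided):
t* = 2.077 (one-sided for 98%)
Upper bound = x̄ + t* · s/√n = 92.7 + 2.077 · 9.0/√118 = 94.42

We are 98% confident that μ ≤ 94.42.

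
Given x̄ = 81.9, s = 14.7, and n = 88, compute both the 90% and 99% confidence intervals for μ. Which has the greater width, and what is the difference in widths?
99% CI is wider by 3.05

df = 87
90% CI: t* = 1.663, (79.29, 84.51), width = 2 · t* · s/√n = 5.21
99% CI: t* = 2.634, (77.77, 86.03), width = 2 · t* · s/√n = 8.26

The 99% CI is wider by 8.26 - 5.21 = 3.05.
Higher confidence requires a wider interval.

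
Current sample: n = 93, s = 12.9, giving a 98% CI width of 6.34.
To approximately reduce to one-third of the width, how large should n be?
n ≈ 837

CI width ∝ 1/√n
To reduce width by factor 3, need √n to grow by 3 → need 3² = 9 times as many samples.

Current: n = 93, width = 6.34
New: n = 837, width ≈ 2.08

Width reduced by factor of 6.34/2.08 = 3.05.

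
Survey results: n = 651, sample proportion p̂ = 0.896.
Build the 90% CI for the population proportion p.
(0.876, 0.916)

Proportion CI:
SE = √(p̂(1-p̂)/n) = √(0.896 · 0.104 / 651) = 0.01196

z* = 1.645
Margin = z* · SE = 1.645 · 0.01196 = 0.0197

CI: 0.896 ± 0.0197 = (0.876, 0.916)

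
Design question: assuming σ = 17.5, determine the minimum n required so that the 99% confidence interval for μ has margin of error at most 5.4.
n ≥ 70

For margin E ≤ 5.4:
n ≥ (z* · σ / E)²
n ≥ (2.576 · 17.5 / 5.4)²
n ≥ 69.69

Minimum n = 70 (rounding up)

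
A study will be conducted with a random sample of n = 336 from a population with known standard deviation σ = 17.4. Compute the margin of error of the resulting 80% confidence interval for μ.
Margin of error = 1.22

Margin of error = z* · σ/√n
= 1.282 · 17.4/√336
= 1.282 · 17.4/18.3303
= 1.22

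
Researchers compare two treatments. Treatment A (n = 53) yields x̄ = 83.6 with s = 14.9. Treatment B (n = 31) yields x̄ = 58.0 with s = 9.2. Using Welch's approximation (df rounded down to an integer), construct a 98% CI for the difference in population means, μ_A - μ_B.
(19.36, 31.84)

Difference: x̄₁ - x̄₂ = 25.60
SE = √(s₁²/n₁ + s₂²/n₂) = √(14.9²/53 + 9.2²/31) = 2.6304
df = 81.71 → 81 (Welch–Satterthwaite, rounded down)
t* = 2.373

CI: 25.60 ± 2.373 · 2.6304 = 25.60 ± 6.24 = (19.36, 31.84)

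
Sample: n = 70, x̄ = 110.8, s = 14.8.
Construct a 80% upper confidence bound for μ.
μ ≤ 112.30

Upper bound (one-sided):
t* = 0.847 (one-sided for 80%)
Upper bound = x̄ + t* · s/√n = 110.8 + 0.847 · 14.8/√70 = 112.30

We are 80% confident that μ ≤ 112.30.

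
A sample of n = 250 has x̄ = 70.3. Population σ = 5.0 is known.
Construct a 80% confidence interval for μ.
(69.89, 70.71)

z-interval (σ known):
z* = 1.282 for 80% confidence

Margin of error = z* · σ/√n = 1.282 · 5.0/√250 = 0.41

CI: (70.3 - 0.41, 70.3 + 0.41) = (69.89, 70.71)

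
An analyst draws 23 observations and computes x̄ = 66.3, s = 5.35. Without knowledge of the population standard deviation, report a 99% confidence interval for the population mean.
(63.16, 69.44)

t-interval (σ unknown):
df = n - 1 = 22
t* = 2.819 for 99% confidence

Margin of error = t* · s/√n = 2.819 · 5.35/√23 = 3.14

CI: (63.16, 69.44)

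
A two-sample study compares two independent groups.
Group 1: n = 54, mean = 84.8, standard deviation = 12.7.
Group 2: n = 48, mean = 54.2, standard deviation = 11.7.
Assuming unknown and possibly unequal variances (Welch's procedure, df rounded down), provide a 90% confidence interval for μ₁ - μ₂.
(26.59, 34.61)

Difference: x̄₁ - x̄₂ = 30.60
SE = √(s₁²/n₁ + s₂²/n₂) = √(12.7²/54 + 11.7²/48) = 2.4163
df = 99.86 → 99 (Welch–Satterthwaite, rounded down)
t* = 1.660

CI: 30.60 ± 1.660 · 2.4163 = 30.60 ± 4.01 = (26.59, 34.61)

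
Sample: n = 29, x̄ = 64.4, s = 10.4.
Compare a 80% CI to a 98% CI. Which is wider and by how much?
98% CI is wider by 4.46

df = 28
80% CI: t* = 1.313, (61.86, 66.94), width = 2 · t* · s/√n = 5.07
98% CI: t* = 2.467, (59.64, 69.16), width = 2 · t* · s/√n = 9.53

The 98% CI is wider by 9.53 - 5.07 = 4.46.
Higher confidence requires a wider interval.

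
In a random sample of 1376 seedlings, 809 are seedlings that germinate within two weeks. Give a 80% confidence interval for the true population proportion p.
(0.571, 0.605)

Proportion CI:
p̂ = 809/1376 = 0.58794
SE = √(p̂(1-p̂)/n) = √(0.58794 · 0.41206 / 1376) = 0.01327

z* = 1.282
Margin = z* · SE = 1.282 · 0.01327 = 0.0170

CI: 0.58794 ± 0.0170 = (0.571, 0.605)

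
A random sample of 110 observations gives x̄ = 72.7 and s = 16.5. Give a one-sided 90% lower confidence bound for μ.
μ ≥ 70.67

Lower bound (one-sided):
t* = 1.289 (one-sided for 90%)
Lower bound = x̄ - t* · s/√n = 72.7 - 1.289 · 16.5/√110 = 70.67

We are 90% confident that μ ≥ 70.67.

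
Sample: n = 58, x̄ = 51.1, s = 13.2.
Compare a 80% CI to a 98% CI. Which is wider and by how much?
98% CI is wider by 3.80

df = 57
80% CI: t* = 1.297, (48.85, 53.35), width = 2 · t* · s/√n = 4.50
98% CI: t* = 2.394, (46.95, 55.25), width = 2 · t* · s/√n = 8.30

The 98% CI is wider by 8.30 - 4.50 = 3.80.
Higher confidence requires a wider interval.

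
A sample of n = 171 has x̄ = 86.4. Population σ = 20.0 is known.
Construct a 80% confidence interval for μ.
(84.44, 88.36)

z-interval (σ known):
z* = 1.282 for 80% confidence

Margin of error = z* · σ/√n = 1.282 · 20.0/√171 = 1.96

CI: (86.4 - 1.96, 86.4 + 1.96) = (84.44, 88.36)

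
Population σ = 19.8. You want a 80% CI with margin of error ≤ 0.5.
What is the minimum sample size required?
n ≥ 2578

For margin E ≤ 0.5:
n ≥ (z* · σ / E)²
n ≥ (1.282 · 19.8 / 0.5)²
n ≥ 2577.31

Minimum n = 2578 (rounding up)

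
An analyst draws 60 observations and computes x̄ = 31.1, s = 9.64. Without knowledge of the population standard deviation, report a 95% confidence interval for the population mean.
(28.61, 33.59)

t-interval (σ unknown):
df = n - 1 = 59
t* = 2.001 for 95% confidence

Margin of error = t* · s/√n = 2.001 · 9.64/√60 = 2.49

CI: (28.61, 33.59)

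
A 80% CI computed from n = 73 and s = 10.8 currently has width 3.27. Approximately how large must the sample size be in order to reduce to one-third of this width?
n ≈ 657

CI width ∝ 1/√n
To reduce width by factor 3, need √n to grow by 3 → need 3² = 9 times as many samples.

Current: n = 73, width = 3.27
New: n = 657, width ≈ 1.08

Width reduced by factor of 3.27/1.08 = 3.03.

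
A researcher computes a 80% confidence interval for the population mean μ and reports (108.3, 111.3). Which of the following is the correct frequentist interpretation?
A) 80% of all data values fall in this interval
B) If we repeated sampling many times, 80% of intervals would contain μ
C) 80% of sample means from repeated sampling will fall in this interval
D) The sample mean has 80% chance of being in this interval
B

A) Wrong — a CI is about the parameter μ, not individual data values.
B) Correct — this is the frequentist long-run coverage interpretation.
C) Wrong — coverage applies to intervals containing μ, not to future x̄ values.
D) Wrong — x̄ is observed and sits in the interval by construction.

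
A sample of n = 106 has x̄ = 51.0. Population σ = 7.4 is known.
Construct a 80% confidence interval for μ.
(50.08, 51.92)

z-interval (σ known):
z* = 1.282 for 80% confidence

Margin of error = z* · σ/√n = 1.282 · 7.4/√106 = 0.92

CI: (51.0 - 0.92, 51.0 + 0.92) = (50.08, 51.92)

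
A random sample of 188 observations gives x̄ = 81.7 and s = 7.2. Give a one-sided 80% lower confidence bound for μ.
μ ≥ 81.26

Lower bound (one-sided):
t* = 0.844 (one-sided for 80%)
Lower bound = x̄ - t* · s/√n = 81.7 - 0.844 · 7.2/√188 = 81.26

We are 80% confident that μ ≥ 81.26.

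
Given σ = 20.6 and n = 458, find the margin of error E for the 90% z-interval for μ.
Margin of error = 1.58

Margin of error = z* · σ/√n
= 1.645 · 20.6/√458
= 1.645 · 20.6/21.4009
= 1.58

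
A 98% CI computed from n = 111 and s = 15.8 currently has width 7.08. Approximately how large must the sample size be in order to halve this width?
n ≈ 444

CI width ∝ 1/√n
To reduce width by factor 2, need √n to grow by 2 → need 2² = 4 times as many samples.

Current: n = 111, width = 7.08
New: n = 444, width ≈ 3.50

Width reduced by factor of 7.08/3.50 = 2.02.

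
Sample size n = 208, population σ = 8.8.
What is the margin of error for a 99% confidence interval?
Margin of error = 1.57

Margin of error = z* · σ/√n
= 2.576 · 8.8/√208
= 2.576 · 8.8/14.4222
= 1.57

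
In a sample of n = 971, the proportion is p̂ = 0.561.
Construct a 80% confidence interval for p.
(0.541, 0.581)

Proportion CI:
SE = √(p̂(1-p̂)/n) = √(0.561 · 0.439 / 971) = 0.01593

z* = 1.282
Margin = z* · SE = 1.282 · 0.01593 = 0.0204

CI: 0.561 ± 0.0204 = (0.541, 0.581)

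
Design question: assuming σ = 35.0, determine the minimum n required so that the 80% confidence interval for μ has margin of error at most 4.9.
n ≥ 84

For margin E ≤ 4.9:
n ≥ (z* · σ / E)²
n ≥ (1.282 · 35.0 / 4.9)²
n ≥ 83.85

Minimum n = 84 (rounding up)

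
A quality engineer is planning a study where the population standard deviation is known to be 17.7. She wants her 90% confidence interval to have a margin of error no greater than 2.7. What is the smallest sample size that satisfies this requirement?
n ≥ 117

For margin E ≤ 2.7:
n ≥ (z* · σ / E)²
n ≥ (1.645 · 17.7 / 2.7)²
n ≥ 116.29

Minimum n = 117 (rounding up)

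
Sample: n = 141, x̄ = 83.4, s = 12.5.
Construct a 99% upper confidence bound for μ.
μ ≤ 85.88

Upper bound (one-sided):
t* = 2.353 (one-sided for 99%)
Upper bound = x̄ + t* · s/√n = 83.4 + 2.353 · 12.5/√141 = 85.88

We are 99% confident that μ ≤ 85.88.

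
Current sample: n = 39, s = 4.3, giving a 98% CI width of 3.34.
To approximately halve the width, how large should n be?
n ≈ 156

CI width ∝ 1/√n
To reduce width by factor 2, need √n to grow by 2 → need 2² = 4 times as many samples.

Current: n = 39, width = 3.34
New: n = 156, width ≈ 1.62

Width reduced by factor of 3.34/1.62 = 2.06.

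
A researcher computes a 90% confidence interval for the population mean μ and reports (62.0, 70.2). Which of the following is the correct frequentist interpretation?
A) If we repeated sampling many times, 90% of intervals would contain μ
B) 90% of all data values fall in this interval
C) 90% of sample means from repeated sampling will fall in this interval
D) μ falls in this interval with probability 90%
A

A) Correct — this is the frequentist long-run coverage interpretation.
B) Wrong — a CI is about the parameter μ, not individual data values.
C) Wrong — coverage applies to intervals containing μ, not to future x̄ values.
D) Wrong — μ is fixed; the randomness lives in the interval, not in μ.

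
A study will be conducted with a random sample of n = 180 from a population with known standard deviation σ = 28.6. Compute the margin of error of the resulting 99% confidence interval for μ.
Margin of error = 5.49

Margin of error = z* · σ/√n
= 2.576 · 28.6/√180
= 2.576 · 28.6/13.4164
= 5.49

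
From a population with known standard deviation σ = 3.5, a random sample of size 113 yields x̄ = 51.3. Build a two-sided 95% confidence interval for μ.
(50.65, 51.95)

z-interval (σ known):
z* = 1.960 for 95% confidence

Margin of error = z* · σ/√n = 1.960 · 3.5/√113 = 0.65

CI: (51.3 - 0.65, 51.3 + 0.65) = (50.65, 51.95)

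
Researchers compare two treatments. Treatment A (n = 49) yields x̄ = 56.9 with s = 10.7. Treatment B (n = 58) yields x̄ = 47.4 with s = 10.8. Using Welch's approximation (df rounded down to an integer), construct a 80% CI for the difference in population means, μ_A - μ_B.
(6.81, 12.19)

Difference: x̄₁ - x̄₂ = 9.50
SE = √(s₁²/n₁ + s₂²/n₂) = √(10.7²/49 + 10.8²/58) = 2.0851
df = 102.34 → 102 (Welch–Satterthwaite, rounded down)
t* = 1.290

CI: 9.50 ± 1.290 · 2.0851 = 9.50 ± 2.69 = (6.81, 12.19)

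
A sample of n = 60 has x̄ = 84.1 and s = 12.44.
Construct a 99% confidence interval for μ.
(79.82, 88.38)

t-interval (σ unknown):
df = n - 1 = 59
t* = 2.662 for 99% confidence

Margin of error = t* · s/√n = 2.662 · 12.44/√60 = 4.28

CI: (79.82, 88.38)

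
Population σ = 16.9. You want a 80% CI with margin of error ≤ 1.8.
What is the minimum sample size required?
n ≥ 145

For margin E ≤ 1.8:
n ≥ (z* · σ / E)²
n ≥ (1.282 · 16.9 / 1.8)²
n ≥ 144.88

Minimum n = 145 (rounding up)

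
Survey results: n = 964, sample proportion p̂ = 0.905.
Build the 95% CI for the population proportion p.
(0.886, 0.924)

Proportion CI:
SE = √(p̂(1-p̂)/n) = √(0.905 · 0.095 / 964) = 0.00944

z* = 1.960
Margin = z* · SE = 1.960 · 0.00944 = 0.0185

CI: 0.905 ± 0.0185 = (0.886, 0.924)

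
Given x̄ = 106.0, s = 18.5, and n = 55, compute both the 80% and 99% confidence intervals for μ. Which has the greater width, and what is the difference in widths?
99% CI is wider by 6.85

df = 54
80% CI: t* = 1.297, (102.76, 109.24), width = 2 · t* · s/√n = 6.47
99% CI: t* = 2.670, (99.34, 112.66), width = 2 · t* · s/√n = 13.32

The 99% CI is wider by 13.32 - 6.47 = 6.85.
Higher confidence requires a wider interval.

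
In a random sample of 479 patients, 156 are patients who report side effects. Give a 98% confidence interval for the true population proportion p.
(0.276, 0.375)

Proportion CI:
p̂ = 156/479 = 0.32568
SE = √(p̂(1-p̂)/n) = √(0.32568 · 0.67432 / 479) = 0.02141

z* = 2.326
Margin = z* · SE = 2.326 · 0.02141 = 0.0498

CI: 0.32568 ± 0.0498 = (0.276, 0.375)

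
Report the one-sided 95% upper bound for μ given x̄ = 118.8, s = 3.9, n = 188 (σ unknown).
μ ≤ 119.27

Upper bound (one-sided):
t* = 1.653 (one-sided for 95%)
Upper bound = x̄ + t* · s/√n = 118.8 + 1.653 · 3.9/√188 = 119.27

We are 95% confident that μ ≤ 119.27.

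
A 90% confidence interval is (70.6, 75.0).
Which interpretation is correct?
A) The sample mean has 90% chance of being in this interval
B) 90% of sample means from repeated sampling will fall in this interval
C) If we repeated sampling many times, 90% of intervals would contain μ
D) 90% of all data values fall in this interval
C

A) Wrong — x̄ is observed and sits in the interval by construction.
B) Wrong — coverage applies to intervals containing μ, not to future x̄ values.
C) Correct — this is the frequentist long-run coverage interpretation.
D) Wrong — a CI is about the parameter μ, not individual data values.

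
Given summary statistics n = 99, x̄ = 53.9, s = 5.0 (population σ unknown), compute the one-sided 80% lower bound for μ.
μ ≥ 53.48

Lower bound (one-sided):
t* = 0.845 (one-sided for 80%)
Lower bound = x̄ - t* · s/√n = 53.9 - 0.845 · 5.0/√99 = 53.48

We are 80% confident that μ ≥ 53.48.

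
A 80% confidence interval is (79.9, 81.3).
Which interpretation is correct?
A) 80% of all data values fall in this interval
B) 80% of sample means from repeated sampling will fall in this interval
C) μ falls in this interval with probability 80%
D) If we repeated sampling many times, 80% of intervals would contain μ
D

A) Wrong — a CI is about the parameter μ, not individual data values.
B) Wrong — coverage applies to intervals containing μ, not to future x̄ values.
C) Wrong — μ is fixed; the randomness lives in the interval, not in μ.
D) Correct — this is the frequentist long-run coverage interpretation.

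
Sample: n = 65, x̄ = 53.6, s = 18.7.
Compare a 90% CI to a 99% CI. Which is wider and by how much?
99% CI is wider by 4.58

df = 64
90% CI: t* = 1.669, (49.73, 57.47), width = 2 · t* · s/√n = 7.74
99% CI: t* = 2.655, (47.44, 59.76), width = 2 · t* · s/√n = 12.32

The 99% CI is wider by 12.32 - 7.74 = 4.58.
Higher confidence requires a wider interval.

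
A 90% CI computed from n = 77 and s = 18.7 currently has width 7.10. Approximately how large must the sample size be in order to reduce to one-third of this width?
n ≈ 693

CI width ∝ 1/√n
To reduce width by factor 3, need √n to grow by 3 → need 3² = 9 times as many samples.

Current: n = 77, width = 7.10
New: n = 693, width ≈ 2.34

Width reduced by factor of 7.10/2.34 = 3.03.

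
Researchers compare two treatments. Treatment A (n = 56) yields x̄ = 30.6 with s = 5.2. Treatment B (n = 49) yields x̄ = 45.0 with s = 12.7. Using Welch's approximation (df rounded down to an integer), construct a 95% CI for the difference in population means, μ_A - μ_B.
(-18.29, -10.51)

Difference: x̄₁ - x̄₂ = -14.40
SE = √(s₁²/n₁ + s₂²/n₂) = √(5.2²/56 + 12.7²/49) = 1.9428
df = 61.95 → 61 (Welch–Satterthwaite, rounded down)
t* = 2.000

CI: -14.40 ± 2.000 · 1.9428 = -14.40 ± 3.89 = (-18.29, -10.51)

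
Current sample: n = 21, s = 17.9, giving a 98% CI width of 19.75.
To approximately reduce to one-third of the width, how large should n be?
n ≈ 189

CI width ∝ 1/√n
To reduce width by factor 3, need √n to grow by 3 → need 3² = 9 times as many samples.

Current: n = 21, width = 19.75
New: n = 189, width ≈ 6.11

Width reduced by factor of 19.75/6.11 = 3.23.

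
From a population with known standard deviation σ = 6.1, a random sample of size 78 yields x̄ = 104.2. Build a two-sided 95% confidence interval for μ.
(102.85, 105.55)

z-interval (σ known):
z* = 1.960 for 95% confidence

Margin of error = z* · σ/√n = 1.960 · 6.1/√78 = 1.35

CI: (104.2 - 1.35, 104.2 + 1.35) = (102.85, 105.55)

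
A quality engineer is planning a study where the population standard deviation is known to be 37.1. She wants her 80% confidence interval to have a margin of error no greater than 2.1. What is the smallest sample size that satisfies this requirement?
n ≥ 513

For margin E ≤ 2.1:
n ≥ (z* · σ / E)²
n ≥ (1.282 · 37.1 / 2.1)²
n ≥ 512.96

Minimum n = 513 (rounding up)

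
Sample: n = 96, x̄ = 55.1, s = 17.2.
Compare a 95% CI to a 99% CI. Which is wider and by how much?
99% CI is wider by 2.26

df = 95
95% CI: t* = 1.985, (51.62, 58.58), width = 2 · t* · s/√n = 6.97
99% CI: t* = 2.629, (50.48, 59.72), width = 2 · t* · s/√n = 9.23

The 99% CI is wider by 9.23 - 6.97 = 2.26.
Higher confidence requires a wider interval.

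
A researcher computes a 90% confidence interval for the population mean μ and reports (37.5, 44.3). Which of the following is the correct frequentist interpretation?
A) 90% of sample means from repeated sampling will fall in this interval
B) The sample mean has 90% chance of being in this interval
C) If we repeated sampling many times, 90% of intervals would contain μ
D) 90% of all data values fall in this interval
C

A) Wrong — coverage applies to intervals containing μ, not to future x̄ values.
B) Wrong — x̄ is observed and sits in the interval by construction.
C) Correct — this is the frequentist long-run coverage interpretation.
D) Wrong — a CI is about the parameter μ, not individual data values.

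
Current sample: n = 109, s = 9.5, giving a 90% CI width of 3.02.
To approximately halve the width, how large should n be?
n ≈ 436

CI width ∝ 1/√n
To reduce width by factor 2, need √n to grow by 2 → need 2² = 4 times as many samples.

Current: n = 109, width = 3.02
New: n = 436, width ≈ 1.50

Width reduced by factor of 3.02/1.50 = 2.01.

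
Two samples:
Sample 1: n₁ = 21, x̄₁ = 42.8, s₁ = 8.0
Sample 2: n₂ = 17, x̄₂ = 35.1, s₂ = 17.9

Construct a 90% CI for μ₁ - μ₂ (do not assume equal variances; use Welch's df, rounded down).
(-0.35, 15.75)

Difference: x̄₁ - x̄₂ = 7.70
SE = √(s₁²/n₁ + s₂²/n₂) = √(8.0²/21 + 17.9²/17) = 4.6792
df = 21.15 → 21 (Welch–Satterthwaite, rounded down)
t* = 1.721

CI: 7.70 ± 1.721 · 4.6792 = 7.70 ± 8.05 = (-0.35, 15.75)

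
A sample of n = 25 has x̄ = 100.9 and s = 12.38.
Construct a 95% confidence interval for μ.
(95.79, 106.01)

t-interval (σ unknown):
df = n - 1 = 24
t* = 2.064 for 95% confidence

Margin of error = t* · s/√n = 2.064 · 12.38/√25 = 5.11

CI: (95.79, 106.01)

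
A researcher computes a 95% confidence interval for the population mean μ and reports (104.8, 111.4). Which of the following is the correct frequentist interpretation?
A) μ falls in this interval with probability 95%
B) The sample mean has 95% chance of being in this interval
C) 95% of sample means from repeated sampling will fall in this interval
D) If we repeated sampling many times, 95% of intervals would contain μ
D

A) Wrong — μ is fixed; the randomness lives in the interval, not in μ.
B) Wrong — x̄ is observed and sits in the interval by construction.
C) Wrong — coverage applies to intervals containing μ, not to future x̄ values.
D) Correct — this is the frequentist long-run coverage interpretation.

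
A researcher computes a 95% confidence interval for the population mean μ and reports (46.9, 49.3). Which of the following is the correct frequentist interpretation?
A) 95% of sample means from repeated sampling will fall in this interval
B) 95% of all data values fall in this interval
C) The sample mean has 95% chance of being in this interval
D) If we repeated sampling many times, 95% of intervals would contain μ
D

A) Wrong — coverage applies to intervals containing μ, not to future x̄ values.
B) Wrong — a CI is about the parameter μ, not individual data values.
C) Wrong — x̄ is observed and sits in the interval by construction.
D) Correct — this is the frequentist long-run coverage interpretation.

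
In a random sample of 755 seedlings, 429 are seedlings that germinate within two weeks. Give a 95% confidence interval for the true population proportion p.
(0.533, 0.604)

Proportion CI:
p̂ = 429/755 = 0.56821
SE = √(p̂(1-p̂)/n) = √(0.56821 · 0.43179 / 755) = 0.01803

z* = 1.960
Margin = z* · SE = 1.960 · 0.01803 = 0.0353

CI: 0.56821 ± 0.0353 = (0.533, 0.604)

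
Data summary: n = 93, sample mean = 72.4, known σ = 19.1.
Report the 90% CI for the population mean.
(69.14, 75.66)

z-interval (σ known):
z* = 1.645 for 90% confidence

Margin of error = z* · σ/√n = 1.645 · 19.1/√93 = 3.26

CI: (72.4 - 3.26, 72.4 + 3.26) = (69.14, 75.66)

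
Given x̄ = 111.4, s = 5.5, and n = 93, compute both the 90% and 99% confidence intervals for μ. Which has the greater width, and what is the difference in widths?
99% CI is wider by 1.10

df = 92
90% CI: t* = 1.662, (110.45, 112.35), width = 2 · t* · s/√n = 1.90
99% CI: t* = 2.630, (109.90, 112.90), width = 2 · t* · s/√n = 3.00

The 99% CI is wider by 3.00 - 1.90 = 1.10.
Higher confidence requires a wider interval.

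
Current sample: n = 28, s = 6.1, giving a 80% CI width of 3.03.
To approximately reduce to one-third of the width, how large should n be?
n ≈ 252

CI width ∝ 1/√n
To reduce width by factor 3, need √n to grow by 3 → need 3² = 9 times as many samples.

Current: n = 28, width = 3.03
New: n = 252, width ≈ 0.99

Width reduced by factor of 3.03/0.99 = 3.06.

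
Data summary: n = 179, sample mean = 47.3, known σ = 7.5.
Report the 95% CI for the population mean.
(46.20, 48.40)

z-interval (σ known):
z* = 1.960 for 95% confidence

Margin of error = z* · σ/√n = 1.960 · 7.5/√179 = 1.10

CI: (47.3 - 1.10, 47.3 + 1.10) = (46.20, 48.40)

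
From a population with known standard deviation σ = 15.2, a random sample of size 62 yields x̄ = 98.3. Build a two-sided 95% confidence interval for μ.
(94.52, 102.08)

z-interval (σ known):
z* = 1.960 for 95% confidence

Margin of error = z* · σ/√n = 1.960 · 15.2/√62 = 3.78

CI: (98.3 - 3.78, 98.3 + 3.78) = (94.52, 102.08)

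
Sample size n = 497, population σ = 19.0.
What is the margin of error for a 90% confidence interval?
Margin of error = 1.40

Margin of error = z* · σ/√n
= 1.645 · 19.0/√497
= 1.645 · 19.0/22.2935
= 1.40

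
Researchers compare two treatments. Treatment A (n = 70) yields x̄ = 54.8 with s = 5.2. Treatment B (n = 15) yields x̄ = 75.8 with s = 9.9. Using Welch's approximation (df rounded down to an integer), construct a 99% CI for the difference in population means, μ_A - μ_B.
(-28.75, -13.25)

Difference: x̄₁ - x̄₂ = -21.00
SE = √(s₁²/n₁ + s₂²/n₂) = √(5.2²/70 + 9.9²/15) = 2.6306
df = 15.69 → 15 (Welch–Satterthwaite, rounded down)
t* = 2.947

CI: -21.00 ± 2.947 · 2.6306 = -21.00 ± 7.75 = (-28.75, -13.25)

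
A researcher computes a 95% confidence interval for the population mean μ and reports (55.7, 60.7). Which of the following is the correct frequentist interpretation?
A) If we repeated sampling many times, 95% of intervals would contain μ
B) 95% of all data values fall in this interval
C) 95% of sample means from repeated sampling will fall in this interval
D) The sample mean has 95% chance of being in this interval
A

A) Correct — this is the frequentist long-run coverage interpretation.
B) Wrong — a CI is about the parameter μ, not individual data values.
C) Wrong — coverage applies to intervals containing μ, not to future x̄ values.
D) Wrong — x̄ is observed and sits in the interval by construction.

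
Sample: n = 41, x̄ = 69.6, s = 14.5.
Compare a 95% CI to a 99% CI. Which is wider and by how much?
99% CI is wider by 3.10

df = 40
95% CI: t* = 2.021, (65.02, 74.18), width = 2 · t* · s/√n = 9.15
99% CI: t* = 2.704, (63.48, 75.72), width = 2 · t* · s/√n = 12.25

The 99% CI is wider by 12.25 - 9.15 = 3.10.
Higher confidence requires a wider interval.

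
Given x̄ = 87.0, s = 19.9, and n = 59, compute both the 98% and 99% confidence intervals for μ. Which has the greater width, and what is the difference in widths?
99% CI is wider by 1.41

df = 58
98% CI: t* = 2.392, (80.80, 93.20), width = 2 · t* · s/√n = 12.39
99% CI: t* = 2.663, (80.10, 93.90), width = 2 · t* · s/√n = 13.80

The 99% CI is wider by 13.80 - 12.39 = 1.41.
Higher confidence requires a wider interval.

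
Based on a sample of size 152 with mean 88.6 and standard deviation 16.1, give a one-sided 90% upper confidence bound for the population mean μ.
μ ≤ 90.28

Upper bound (one-sided):
t* = 1.287 (one-sided for 90%)
Upper bound = x̄ + t* · s/√n = 88.6 + 1.287 · 16.1/√152 = 90.28

We are 90% confident that μ ≤ 90.28.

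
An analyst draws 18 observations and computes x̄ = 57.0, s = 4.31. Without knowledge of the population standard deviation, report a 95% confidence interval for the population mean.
(54.86, 59.14)

t-interval (σ unknown):
df = n - 1 = 17
t* = 2.110 for 95% confidence

Margin of error = t* · s/√n = 2.110 · 4.31/√18 = 2.14

CI: (54.86, 59.14)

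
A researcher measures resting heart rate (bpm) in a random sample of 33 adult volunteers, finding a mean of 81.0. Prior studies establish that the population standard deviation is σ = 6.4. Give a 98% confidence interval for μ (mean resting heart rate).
(78.41, 83.59)

z-interval (σ known):
z* = 2.326 for 98% confidence

Margin of error = z* · σ/√n = 2.326 · 6.4/√33 = 2.59

CI: (81.0 - 2.59, 81.0 + 2.59) = (78.41, 83.59)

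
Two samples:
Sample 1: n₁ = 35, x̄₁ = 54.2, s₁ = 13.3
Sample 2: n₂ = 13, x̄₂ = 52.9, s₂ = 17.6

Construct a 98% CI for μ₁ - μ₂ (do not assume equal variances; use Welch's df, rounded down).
(-12.50, 15.10)

Difference: x̄₁ - x̄₂ = 1.30
SE = √(s₁²/n₁ + s₂²/n₂) = √(13.3²/35 + 17.6²/13) = 5.3742
df = 17.35 → 17 (Welch–Satterthwaite, rounded down)
t* = 2.567

CI: 1.30 ± 2.567 · 5.3742 = 1.30 ± 13.80 = (-12.50, 15.10)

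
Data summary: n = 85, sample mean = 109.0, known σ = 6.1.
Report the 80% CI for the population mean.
(108.15, 109.85)

z-interval (σ known):
z* = 1.282 for 80% confidence

Margin of error = z* · σ/√n = 1.282 · 6.1/√85 = 0.85

CI: (109.0 - 0.85, 109.0 + 0.85) = (108.15, 109.85)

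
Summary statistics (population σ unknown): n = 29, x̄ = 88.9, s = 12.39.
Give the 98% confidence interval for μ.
(83.22, 94.58)

t-interval (σ unknown):
df = n - 1 = 28
t* = 2.467 for 98% confidence

Margin of error = t* · s/√n = 2.467 · 12.39/√29 = 5.68

CI: (83.22, 94.58)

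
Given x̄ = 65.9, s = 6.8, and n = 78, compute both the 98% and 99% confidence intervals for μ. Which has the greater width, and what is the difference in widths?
99% CI is wider by 0.41

df = 77
98% CI: t* = 2.376, (64.07, 67.73), width = 2 · t* · s/√n = 3.66
99% CI: t* = 2.641, (63.87, 67.93), width = 2 · t* · s/√n = 4.07

The 99% CI is wider by 4.07 - 3.66 = 0.41.
Higher confidence requires a wider interval.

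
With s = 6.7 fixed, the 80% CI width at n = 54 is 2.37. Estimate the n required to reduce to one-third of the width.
n ≈ 486

CI width ∝ 1/√n
To reduce width by factor 3, need √n to grow by 3 → need 3² = 9 times as many samples.

Current: n = 54, width = 2.37
New: n = 486, width ≈ 0.78

Width reduced by factor of 2.37/0.78 = 3.04.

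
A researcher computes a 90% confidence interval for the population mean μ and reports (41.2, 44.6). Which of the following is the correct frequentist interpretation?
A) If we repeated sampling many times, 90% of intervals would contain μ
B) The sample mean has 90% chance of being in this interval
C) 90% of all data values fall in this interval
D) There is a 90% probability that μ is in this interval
A

A) Correct — this is the frequentist long-run coverage interpretation.
B) Wrong — x̄ is observed and sits in the interval by construction.
C) Wrong — a CI is about the parameter μ, not individual data values.
D) Wrong — μ is fixed; the randomness lives in the interval, not in μ.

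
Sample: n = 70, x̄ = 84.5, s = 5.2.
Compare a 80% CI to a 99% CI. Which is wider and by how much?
99% CI is wider by 1.68

df = 69
80% CI: t* = 1.294, (83.70, 85.30), width = 2 · t* · s/√n = 1.61
99% CI: t* = 2.649, (82.85, 86.15), width = 2 · t* · s/√n = 3.29

The 99% CI is wider by 3.29 - 1.61 = 1.68.
Higher confidence requires a wider interval.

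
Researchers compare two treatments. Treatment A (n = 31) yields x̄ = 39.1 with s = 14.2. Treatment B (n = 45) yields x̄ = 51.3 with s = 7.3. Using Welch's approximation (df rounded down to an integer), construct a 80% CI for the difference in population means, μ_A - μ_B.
(-15.81, -8.59)

Difference: x̄₁ - x̄₂ = -12.20
SE = √(s₁²/n₁ + s₂²/n₂) = √(14.2²/31 + 7.3²/45) = 2.7729
df = 40.99 → 40 (Welch–Satterthwaite, rounded down)
t* = 1.303

CI: -12.20 ± 1.303 · 2.7729 = -12.20 ± 3.61 = (-15.81, -8.59)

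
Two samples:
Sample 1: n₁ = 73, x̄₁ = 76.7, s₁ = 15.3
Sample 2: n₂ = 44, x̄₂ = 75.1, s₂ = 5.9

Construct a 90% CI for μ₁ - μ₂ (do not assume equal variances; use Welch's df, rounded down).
(-1.72, 4.92)

Difference: x̄₁ - x̄₂ = 1.60
SE = √(s₁²/n₁ + s₂²/n₂) = √(15.3²/73 + 5.9²/44) = 1.9995
df = 101.56 → 101 (Welch–Satterthwaite, rounded down)
t* = 1.660

CI: 1.60 ± 1.660 · 1.9995 = 1.60 ± 3.32 = (-1.72, 4.92)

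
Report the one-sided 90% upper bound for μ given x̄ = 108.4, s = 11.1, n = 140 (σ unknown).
μ ≤ 109.61

Upper bound (one-sided):
t* = 1.288 (one-sided for 90%)
Upper bound = x̄ + t* · s/√n = 108.4 + 1.288 · 11.1/√140 = 109.61

We are 90% confident that μ ≤ 109.61.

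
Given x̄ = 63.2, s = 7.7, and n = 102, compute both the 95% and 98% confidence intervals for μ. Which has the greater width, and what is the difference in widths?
98% CI is wider by 0.57

df = 101
95% CI: t* = 1.984, (61.69, 64.71), width = 2 · t* · s/√n = 3.03
98% CI: t* = 2.364, (61.40, 65.00), width = 2 · t* · s/√n = 3.60

The 98% CI is wider by 3.60 - 3.03 = 0.57.
Higher confidence requires a wider interval.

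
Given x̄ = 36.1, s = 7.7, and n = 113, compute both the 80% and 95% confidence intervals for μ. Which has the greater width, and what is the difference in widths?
95% CI is wider by 1.00

df = 112
80% CI: t* = 1.289, (35.17, 37.03), width = 2 · t* · s/√n = 1.87
95% CI: t* = 1.981, (34.67, 37.53), width = 2 · t* · s/√n = 2.87

The 95% CI is wider by 2.87 - 1.87 = 1.00.
Higher confidence requires a wider interval.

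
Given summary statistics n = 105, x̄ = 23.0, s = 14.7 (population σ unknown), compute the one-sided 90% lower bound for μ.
μ ≥ 21.15

Lower bound (one-sided):
t* = 1.290 (one-sided for 90%)
Lower bound = x̄ - t* · s/√n = 23.0 - 1.290 · 14.7/√105 = 21.15

We are 90% confident that μ ≥ 21.15.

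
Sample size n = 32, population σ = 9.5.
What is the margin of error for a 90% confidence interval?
Margin of error = 2.76

Margin of error = z* · σ/√n
= 1.645 · 9.5/√32
= 1.645 · 9.5/5.6569
= 2.76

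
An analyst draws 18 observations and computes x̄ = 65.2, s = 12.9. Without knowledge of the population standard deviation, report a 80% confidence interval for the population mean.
(61.15, 69.25)

t-interval (σ unknown):
df = n - 1 = 17
t* = 1.333 for 80% confidence

Margin of error = t* · s/√n = 1.333 · 12.9/√18 = 4.05

CI: (61.15, 69.25)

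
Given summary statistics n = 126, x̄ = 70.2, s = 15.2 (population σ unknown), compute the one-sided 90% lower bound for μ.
μ ≥ 68.46

Lower bound (one-sided):
t* = 1.288 (one-sided for 90%)
Lower bound = x̄ - t* · s/√n = 70.2 - 1.288 · 15.2/√126 = 68.46

We are 90% confident that μ ≥ 68.46.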